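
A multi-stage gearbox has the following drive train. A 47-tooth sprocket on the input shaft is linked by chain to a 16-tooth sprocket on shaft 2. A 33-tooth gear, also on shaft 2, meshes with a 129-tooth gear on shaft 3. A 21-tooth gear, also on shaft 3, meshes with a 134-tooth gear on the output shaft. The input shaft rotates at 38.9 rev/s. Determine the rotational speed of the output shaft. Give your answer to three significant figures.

4.58 rev/s

chain 16/47 = 0.34043 → 38.9/0.34043 = 114.27 rev/s
gear mesh 129/33 = 3.9091 → 114.27/3.9091 = 29.232 rev/s
gear mesh 134/21 = 6.381 → 29.232/6.381 = 4.5811 rev/s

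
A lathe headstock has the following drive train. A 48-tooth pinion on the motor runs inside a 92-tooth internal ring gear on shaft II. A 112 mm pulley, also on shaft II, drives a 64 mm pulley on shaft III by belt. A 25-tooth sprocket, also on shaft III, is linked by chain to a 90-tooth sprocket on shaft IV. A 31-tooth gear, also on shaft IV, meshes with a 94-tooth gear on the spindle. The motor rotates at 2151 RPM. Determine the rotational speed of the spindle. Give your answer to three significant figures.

180 RPM

internal gear 92/48 = 1.9167 → 2151/1.9167 = 1122.3 RPM
belt 64/112 = 0.57143 → 1122.3/0.57143 = 1964 RPM
chain 90/25 = 3.6 → 1964/3.6 = 545.54 RPM
gear mesh 94/31 = 3.0323 → 545.54/3.0323 = 179.91 RPM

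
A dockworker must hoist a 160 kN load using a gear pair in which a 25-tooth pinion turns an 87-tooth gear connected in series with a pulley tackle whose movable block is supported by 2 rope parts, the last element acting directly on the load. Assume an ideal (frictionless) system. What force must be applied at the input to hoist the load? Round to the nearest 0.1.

23.0 kN

Gear pair MA = 87/25 = 3.48.
Block-and-tackle MA = number of supporting rope parts = 2.
Combined ideal MA = 3.48 × 2 = 6.96.
Effort = load / MA = 160 / 6.96 = 22.989 kN.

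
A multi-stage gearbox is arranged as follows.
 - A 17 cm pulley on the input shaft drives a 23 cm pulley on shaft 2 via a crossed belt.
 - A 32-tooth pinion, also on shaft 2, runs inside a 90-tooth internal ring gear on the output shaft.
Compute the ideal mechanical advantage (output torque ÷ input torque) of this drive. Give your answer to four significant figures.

Each stage contributes driven/driver: belt 23/17 = 1.3529, internal gear 90/32 = 2.8125.
Overall: 1.3529 × 2.8125 = 3.8051.

3.805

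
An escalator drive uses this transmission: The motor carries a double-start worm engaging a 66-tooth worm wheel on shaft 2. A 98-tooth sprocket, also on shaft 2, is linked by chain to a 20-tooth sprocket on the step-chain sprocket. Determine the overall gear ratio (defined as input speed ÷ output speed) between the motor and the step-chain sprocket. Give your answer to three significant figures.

Each stage contributes driven/driver: worm 66/2 = 33, chain 20/98 = 0.20408.
Overall: 33 × 0.20408 = 6.7347.

6.73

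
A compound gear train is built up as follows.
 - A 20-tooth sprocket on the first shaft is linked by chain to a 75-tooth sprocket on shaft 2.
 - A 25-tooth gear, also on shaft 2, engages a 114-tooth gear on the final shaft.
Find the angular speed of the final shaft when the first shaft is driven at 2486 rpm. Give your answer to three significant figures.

Chain: ratio = 75/20 = 3.75, so shaft 2 turns at 2486 / 3.75 = 662.93 rpm.
Gear mesh: ratio = 114/25 = 4.56, so the final shaft turns at 662.93 / 4.56 = 145.38 rpm.

145 rpm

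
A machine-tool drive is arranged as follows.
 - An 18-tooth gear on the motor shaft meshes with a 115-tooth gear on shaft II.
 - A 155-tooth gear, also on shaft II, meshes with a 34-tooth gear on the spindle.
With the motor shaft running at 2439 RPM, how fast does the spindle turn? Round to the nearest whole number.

Gear mesh: ratio = 115/18 = 6.3889, so shaft II turns at 2439 / 6.3889 = 381.76 RPM.
Gear mesh: ratio = 34/155 = 0.21935, so the spindle turns at 381.76 / 0.21935 = 1740.4 RPM.

1740 RPM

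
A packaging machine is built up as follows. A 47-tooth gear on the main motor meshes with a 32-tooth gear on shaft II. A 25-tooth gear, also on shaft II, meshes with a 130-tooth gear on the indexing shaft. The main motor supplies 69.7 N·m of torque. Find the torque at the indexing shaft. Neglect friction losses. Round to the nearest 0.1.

gear mesh 32/47 = 0.68085 → τ = 69.7·0.68085 = 47.455 N·m
gear mesh 130/25 = 5.2 → τ = 47.455·5.2 = 246.77 N·m

246.8 N·m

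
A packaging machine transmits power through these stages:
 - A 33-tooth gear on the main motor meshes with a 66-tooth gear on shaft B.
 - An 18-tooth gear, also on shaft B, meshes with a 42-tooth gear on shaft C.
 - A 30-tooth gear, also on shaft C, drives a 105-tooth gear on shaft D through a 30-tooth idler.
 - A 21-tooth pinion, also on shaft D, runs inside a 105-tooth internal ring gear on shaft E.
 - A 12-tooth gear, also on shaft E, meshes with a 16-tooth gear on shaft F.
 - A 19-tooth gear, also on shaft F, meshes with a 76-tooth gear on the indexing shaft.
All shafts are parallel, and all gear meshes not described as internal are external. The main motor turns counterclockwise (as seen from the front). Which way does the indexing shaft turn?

counterclockwise

the main motor → shaft B: external mesh, 1 reversal → CW.
shaft B → shaft C: external mesh, 1 reversal → CCW.
shaft C → shaft D: driver → idler → driven is 2 external meshes, 2 reversals → CCW.
shaft D → shaft E: internal mesh, same direction → CCW.
shaft E → shaft F: external mesh, 1 reversal → CW.
shaft F → the indexing shaft: external mesh, 1 reversal → CCW.
6 reversals in total — an even number — so the indexing shaft turns the same way as the main motor.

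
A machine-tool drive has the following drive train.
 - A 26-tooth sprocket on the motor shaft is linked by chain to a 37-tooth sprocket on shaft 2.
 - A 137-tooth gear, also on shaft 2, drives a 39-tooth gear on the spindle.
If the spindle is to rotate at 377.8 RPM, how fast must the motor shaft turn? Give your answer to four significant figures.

153.1 RPM

Overall ratio R = 1.4231 × 0.28467 = 0.40511.
Required input speed = output speed × R = 377.8 × 0.40511 = 153.05 RPM.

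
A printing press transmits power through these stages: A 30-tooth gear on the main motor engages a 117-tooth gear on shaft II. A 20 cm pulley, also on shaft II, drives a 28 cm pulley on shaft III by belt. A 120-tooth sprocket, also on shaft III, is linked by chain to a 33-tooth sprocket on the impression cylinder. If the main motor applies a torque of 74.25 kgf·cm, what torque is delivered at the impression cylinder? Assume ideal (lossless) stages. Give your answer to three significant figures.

111 kgf·cm

Gear mesh: ratio = 117/30 = 3.9; torque at shaft II = 74.25 × 3.9 = 289.57 kgf·cm.
Belt: ratio = 28/20 = 1.4; torque at shaft III = 289.57 × 1.4 = 405.4 kgf·cm.
Chain: ratio = 33/120 = 0.275; torque at the impression cylinder = 405.4 × 0.275 = 111.49 kgf·cm.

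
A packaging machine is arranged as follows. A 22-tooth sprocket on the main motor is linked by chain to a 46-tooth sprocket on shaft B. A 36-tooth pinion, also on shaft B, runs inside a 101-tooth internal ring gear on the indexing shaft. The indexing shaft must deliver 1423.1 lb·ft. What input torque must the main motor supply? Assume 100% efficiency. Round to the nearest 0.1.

Overall ratio R = 2.0909 × 2.8056 = 5.8662.
Input torque = output torque / R = 1423.1 / 5.8662 = 242.59 lb·ft.

242.6 lb·ft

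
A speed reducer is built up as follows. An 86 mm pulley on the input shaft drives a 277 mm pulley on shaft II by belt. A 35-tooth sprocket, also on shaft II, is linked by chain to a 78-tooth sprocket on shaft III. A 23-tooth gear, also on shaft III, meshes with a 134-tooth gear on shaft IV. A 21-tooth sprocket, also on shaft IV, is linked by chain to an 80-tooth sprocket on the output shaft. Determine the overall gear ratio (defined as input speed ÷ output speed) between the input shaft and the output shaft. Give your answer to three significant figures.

Each stage contributes driven/driver: belt 277/86 = 3.2209, chain 78/35 = 2.2286, gear mesh 134/23 = 5.8261, chain 80/21 = 3.8095.
Overall: 3.2209 × 2.2286 × 5.8261 × 3.8095 = 159.31.

159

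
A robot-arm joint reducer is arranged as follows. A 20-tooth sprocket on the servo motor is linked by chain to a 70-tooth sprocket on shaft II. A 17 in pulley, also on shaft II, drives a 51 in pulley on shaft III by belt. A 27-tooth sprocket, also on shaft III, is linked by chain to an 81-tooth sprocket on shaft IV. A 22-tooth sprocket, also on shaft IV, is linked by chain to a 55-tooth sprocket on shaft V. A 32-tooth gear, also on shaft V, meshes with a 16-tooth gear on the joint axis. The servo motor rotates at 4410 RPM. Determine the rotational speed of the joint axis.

112 RPM

chain 70/20 = 3.5 → 4410/3.5 = 1260 RPM
belt 51/17 = 3 → 1260/3 = 420 RPM
chain 81/27 = 3 → 420/3 = 140 RPM
chain 55/22 = 2.5 → 140/2.5 = 56 RPM
gear mesh 16/32 = 0.5 → 56/0.5 = 112 RPM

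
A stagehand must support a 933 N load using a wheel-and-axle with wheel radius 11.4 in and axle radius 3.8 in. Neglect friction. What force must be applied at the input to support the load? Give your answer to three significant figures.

311 N

Wheel-and-axle MA = R/r = 11.4/3.8 = 3.
Effort = load / MA = 933 / 3 = 311 N.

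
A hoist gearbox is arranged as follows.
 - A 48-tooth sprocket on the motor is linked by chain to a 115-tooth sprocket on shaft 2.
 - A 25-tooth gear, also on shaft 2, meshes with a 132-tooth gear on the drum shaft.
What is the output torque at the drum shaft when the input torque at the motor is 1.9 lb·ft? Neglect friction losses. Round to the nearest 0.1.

24.0 lb·ft

Chain: ratio = 115/48 = 2.3958; torque at shaft 2 = 1.9 × 2.3958 = 4.5521 lb·ft.
Gear mesh: ratio = 132/25 = 5.28; torque at the drum shaft = 4.5521 × 5.28 = 24.035 lb·ft.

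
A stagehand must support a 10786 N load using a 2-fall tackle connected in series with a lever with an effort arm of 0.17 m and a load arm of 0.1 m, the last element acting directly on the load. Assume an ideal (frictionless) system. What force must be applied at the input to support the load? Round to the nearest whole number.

Block-and-tackle MA = number of supporting rope parts = 2.
Lever MA = effort arm / load arm = 0.17/0.1 = 1.7.
Combined ideal MA = 2 × 1.7 = 3.4.
Effort = load / MA = 10786 / 3.4 = 3172.4 N.

3172 N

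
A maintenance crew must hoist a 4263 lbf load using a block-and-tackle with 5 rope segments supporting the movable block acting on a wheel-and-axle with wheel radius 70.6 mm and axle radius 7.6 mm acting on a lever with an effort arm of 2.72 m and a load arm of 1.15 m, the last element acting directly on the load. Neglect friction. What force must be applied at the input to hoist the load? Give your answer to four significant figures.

Block-and-tackle MA = number of supporting rope parts = 5.
Wheel-and-axle MA = R/r = 70.6/7.6 = 9.2895.
Lever MA = effort arm / load arm = 2.72/1.15 = 2.3652.
Combined ideal MA = 5 × 9.2895 × 2.3652 = 109.86.
Effort = load / MA = 4263 / 109.86 = 38.805 lbf.

38.80 lbf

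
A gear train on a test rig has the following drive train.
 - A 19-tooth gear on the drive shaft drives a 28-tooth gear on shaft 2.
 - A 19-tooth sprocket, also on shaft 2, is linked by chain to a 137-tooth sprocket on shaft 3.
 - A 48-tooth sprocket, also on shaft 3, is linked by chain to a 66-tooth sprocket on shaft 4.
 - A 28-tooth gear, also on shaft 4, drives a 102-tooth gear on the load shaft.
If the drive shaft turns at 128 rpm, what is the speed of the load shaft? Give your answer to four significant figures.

2.405 rpm

gear mesh 28/19 = 1.4737 → 128/1.4737 = 86.857 rpm
chain 137/19 = 7.2105 → 86.857/7.2105 = 12.046 rpm
chain 66/48 = 1.375 → 12.046/1.375 = 8.7606 rpm
gear mesh 102/28 = 3.6429 → 8.7606/3.6429 = 2.4049 rpm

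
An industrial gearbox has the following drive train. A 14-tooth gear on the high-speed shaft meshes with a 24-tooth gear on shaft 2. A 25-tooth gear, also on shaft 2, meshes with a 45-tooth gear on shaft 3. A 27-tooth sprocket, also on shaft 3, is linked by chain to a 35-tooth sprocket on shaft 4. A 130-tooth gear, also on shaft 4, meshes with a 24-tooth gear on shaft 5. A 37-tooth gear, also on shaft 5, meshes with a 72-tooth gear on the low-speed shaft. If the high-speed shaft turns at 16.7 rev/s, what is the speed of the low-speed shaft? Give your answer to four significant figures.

11.62 rev/s

gear mesh 24/14 = 1.7143 → 16.7/1.7143 = 9.7417 rev/s
gear mesh 45/25 = 1.8 → 9.7417/1.8 = 5.412 rev/s
chain 35/27 = 1.2963 → 5.412/1.2963 = 4.175 rev/s
gear mesh 24/130 = 0.18462 → 4.175/0.18462 = 22.615 rev/s
gear mesh 72/37 = 1.9459 → 22.615/1.9459 = 11.621 rev/s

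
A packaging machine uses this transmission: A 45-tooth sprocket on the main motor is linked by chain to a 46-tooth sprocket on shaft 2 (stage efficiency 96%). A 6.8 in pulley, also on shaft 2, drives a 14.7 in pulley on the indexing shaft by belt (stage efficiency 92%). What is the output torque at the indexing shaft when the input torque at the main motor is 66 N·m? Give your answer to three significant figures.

chain 46/45 = 1.0222 → τ = 66·1.0222·0.96 = 64.768 N·m
belt 14.7/6.8 = 2.1618 → τ = 64.768·2.1618·0.92 = 128.81 N·m

129 N·m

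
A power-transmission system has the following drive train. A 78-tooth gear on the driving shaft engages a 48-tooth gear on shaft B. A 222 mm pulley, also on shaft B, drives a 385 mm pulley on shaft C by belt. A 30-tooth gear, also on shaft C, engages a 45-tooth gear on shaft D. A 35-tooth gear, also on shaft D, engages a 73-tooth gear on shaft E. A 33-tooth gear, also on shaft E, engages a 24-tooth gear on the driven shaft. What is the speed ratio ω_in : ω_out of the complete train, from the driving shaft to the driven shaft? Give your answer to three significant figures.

Each stage contributes driven/driver: gear mesh 48/78 = 0.61538, belt 385/222 = 1.7342, gear mesh 45/30 = 1.5, gear mesh 73/35 = 2.0857, gear mesh 24/33 = 0.72727.
Overall: 0.61538 × 1.7342 × 1.5 × 2.0857 × 0.72727 = 2.4283.

2.43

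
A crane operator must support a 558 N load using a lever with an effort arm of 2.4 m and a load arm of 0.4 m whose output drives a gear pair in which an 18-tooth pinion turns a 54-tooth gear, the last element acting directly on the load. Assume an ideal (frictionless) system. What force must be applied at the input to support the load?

31 N

Lever MA = effort arm / load arm = 2.4/0.4 = 6.
Gear pair MA = 54/18 = 3.
Combined ideal MA = 6 × 3 = 18.
Effort = load / MA = 558 / 18 = 31 N.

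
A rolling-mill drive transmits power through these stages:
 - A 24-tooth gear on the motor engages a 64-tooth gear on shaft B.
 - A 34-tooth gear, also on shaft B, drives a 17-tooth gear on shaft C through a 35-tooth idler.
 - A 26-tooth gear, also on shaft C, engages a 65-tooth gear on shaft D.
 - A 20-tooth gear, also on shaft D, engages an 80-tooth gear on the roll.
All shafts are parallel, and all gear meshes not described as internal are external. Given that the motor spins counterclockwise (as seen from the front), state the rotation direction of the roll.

clockwise

the motor → shaft B: external mesh, 1 reversal → CW.
shaft B → shaft C: driver → idler → driven is 2 external meshes, 2 reversals → CW.
shaft C → shaft D: external mesh, 1 reversal → CCW.
shaft D → the roll: external mesh, 1 reversal → CW.
5 reversals in total — an odd number — so the roll turns opposite to the motor.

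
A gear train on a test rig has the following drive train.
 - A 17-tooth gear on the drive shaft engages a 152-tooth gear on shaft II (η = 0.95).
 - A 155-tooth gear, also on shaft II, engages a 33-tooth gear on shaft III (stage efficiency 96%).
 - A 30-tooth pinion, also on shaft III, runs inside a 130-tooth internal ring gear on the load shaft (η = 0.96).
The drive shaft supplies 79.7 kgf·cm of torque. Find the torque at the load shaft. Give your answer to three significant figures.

After the gear mesh (152/17): 79.7 × 8.9412 × 0.95 = 676.98 kgf·cm
After the gear mesh (33/155): 676.98 × 0.2129 × 0.96 = 138.37 kgf·cm
After the internal gear (130/30): 138.37 × 4.3333 × 0.96 = 575.6 kgf·cm

576 kgf·cm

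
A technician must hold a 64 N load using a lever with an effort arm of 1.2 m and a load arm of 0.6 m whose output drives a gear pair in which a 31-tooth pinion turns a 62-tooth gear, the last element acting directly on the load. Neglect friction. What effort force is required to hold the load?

16 N

Lever MA = effort arm / load arm = 1.2/0.6 = 2.
Gear pair MA = 62/31 = 2.
Combined ideal MA = 2 × 2 = 4.
Effort = load / MA = 64 / 4 = 16 N.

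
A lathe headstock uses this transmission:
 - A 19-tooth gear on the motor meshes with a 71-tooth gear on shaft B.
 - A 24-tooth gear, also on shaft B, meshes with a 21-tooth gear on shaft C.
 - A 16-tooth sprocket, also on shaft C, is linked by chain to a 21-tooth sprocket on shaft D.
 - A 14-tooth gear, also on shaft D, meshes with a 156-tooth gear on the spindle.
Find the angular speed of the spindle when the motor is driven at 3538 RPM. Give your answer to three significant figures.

74.0 RPM

the motor → shaft B (gear mesh, 71/19): 3538 ÷ 3.7368 = 946.79 RPM
shaft B → shaft C (gear mesh, 21/24): 946.79 ÷ 0.875 = 1082 RPM
shaft C → shaft D (chain, 21/16): 1082 ÷ 1.3125 = 824.41 RPM
shaft D → the spindle (gear mesh, 156/14): 824.41 ÷ 11.143 = 73.986 RPM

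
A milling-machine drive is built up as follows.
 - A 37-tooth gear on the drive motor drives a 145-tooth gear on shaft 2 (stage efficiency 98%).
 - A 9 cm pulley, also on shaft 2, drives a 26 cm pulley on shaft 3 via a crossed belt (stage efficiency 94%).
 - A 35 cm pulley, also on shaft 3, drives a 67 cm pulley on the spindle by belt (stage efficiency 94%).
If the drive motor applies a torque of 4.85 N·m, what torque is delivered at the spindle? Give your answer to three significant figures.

Gear mesh: ratio = 145/37 = 3.9189; torque at shaft 2 = 4.85 × 3.9189 × 0.98 = 18.627 N·m.
Belt: ratio = 26/9 = 2.8889; torque at shaft 3 = 18.627 × 2.8889 × 0.94 = 50.582 N·m.
Belt: ratio = 67/35 = 1.9143; torque at the spindle = 50.582 × 1.9143 × 0.94 = 91.018 N·m.

91.0 N·m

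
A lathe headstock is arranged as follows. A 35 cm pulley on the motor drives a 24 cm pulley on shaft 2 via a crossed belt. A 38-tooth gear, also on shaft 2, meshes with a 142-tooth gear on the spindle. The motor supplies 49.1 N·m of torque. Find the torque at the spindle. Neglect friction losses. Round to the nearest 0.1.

After the belt (24/35): 49.1 × 0.68571 = 33.669 N·m
After the gear mesh (142/38): 33.669 × 3.7368 = 125.81 N·m

125.8 N·m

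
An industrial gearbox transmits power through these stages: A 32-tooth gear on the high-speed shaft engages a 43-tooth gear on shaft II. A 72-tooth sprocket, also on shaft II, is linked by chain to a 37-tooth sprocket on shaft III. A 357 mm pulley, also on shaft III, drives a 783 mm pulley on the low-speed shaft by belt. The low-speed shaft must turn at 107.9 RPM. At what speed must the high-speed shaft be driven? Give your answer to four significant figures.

Overall ratio R = 1.3438 × 0.51389 × 2.1933 = 1.5145.
Required input speed = output speed × R = 107.9 × 1.5145 = 163.42 RPM.

163.4 RPM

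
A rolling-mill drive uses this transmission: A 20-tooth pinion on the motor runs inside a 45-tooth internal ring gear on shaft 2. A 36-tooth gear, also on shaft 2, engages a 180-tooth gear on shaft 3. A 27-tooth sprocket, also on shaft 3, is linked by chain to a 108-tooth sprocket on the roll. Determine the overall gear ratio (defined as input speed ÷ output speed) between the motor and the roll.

45

Each stage contributes driven/driver: internal gear 45/20 = 2.25, gear mesh 180/36 = 5, chain 108/27 = 4.
Overall: 2.25 × 5 × 4 = 45.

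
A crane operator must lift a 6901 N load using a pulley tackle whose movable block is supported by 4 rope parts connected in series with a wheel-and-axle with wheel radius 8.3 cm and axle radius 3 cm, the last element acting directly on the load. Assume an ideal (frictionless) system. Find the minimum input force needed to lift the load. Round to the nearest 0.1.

623.6 N

Block-and-tackle MA = number of supporting rope parts = 4.
Wheel-and-axle MA = R/r = 8.3/3 = 2.7667.
Combined ideal MA = 4 × 2.7667 = 11.067.
Effort = load / MA = 6901 / 11.067 = 623.58 N.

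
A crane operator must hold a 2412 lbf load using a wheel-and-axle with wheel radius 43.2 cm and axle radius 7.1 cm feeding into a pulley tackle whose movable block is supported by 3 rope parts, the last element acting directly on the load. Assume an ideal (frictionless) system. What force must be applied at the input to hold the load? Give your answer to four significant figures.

Wheel-and-axle MA = R/r = 43.2/7.1 = 6.0845.
Block-and-tackle MA = number of supporting rope parts = 3.
Combined ideal MA = 6.0845 × 3 = 18.254.
Effort = load / MA = 2412 / 18.254 = 132.14 lbf.

132.1 lbf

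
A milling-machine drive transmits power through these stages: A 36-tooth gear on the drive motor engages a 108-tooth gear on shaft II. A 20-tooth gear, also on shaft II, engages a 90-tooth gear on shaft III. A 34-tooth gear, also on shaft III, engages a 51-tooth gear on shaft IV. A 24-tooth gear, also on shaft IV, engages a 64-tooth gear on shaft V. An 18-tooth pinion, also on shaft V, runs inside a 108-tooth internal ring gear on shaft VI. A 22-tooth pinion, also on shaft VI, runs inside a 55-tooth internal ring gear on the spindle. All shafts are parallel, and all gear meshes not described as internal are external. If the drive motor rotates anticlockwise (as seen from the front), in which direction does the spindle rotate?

anticlockwise

the drive motor → shaft II: external mesh, 1 reversal → CW.
shaft II → shaft III: external mesh, 1 reversal → CCW.
shaft III → shaft IV: external mesh, 1 reversal → CW.
shaft IV → shaft V: external mesh, 1 reversal → CCW.
shaft V → shaft VI: internal mesh, same direction → CCW.
shaft VI → the spindle: internal mesh, same direction → CCW.
4 reversals in total — an even number — so the spindle turns the same way as the drive motor.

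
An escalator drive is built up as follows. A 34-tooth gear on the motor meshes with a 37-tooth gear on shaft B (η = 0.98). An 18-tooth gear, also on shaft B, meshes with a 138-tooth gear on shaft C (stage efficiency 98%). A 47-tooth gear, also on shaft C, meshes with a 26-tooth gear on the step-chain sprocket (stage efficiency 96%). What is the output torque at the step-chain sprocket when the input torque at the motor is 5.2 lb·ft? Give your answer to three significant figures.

22.1 lb·ft

Gear mesh: ratio = 37/34 = 1.0882; torque at shaft B = 5.2 × 1.0882 × 0.98 = 5.5456 lb·ft.
Gear mesh: ratio = 138/18 = 7.6667; torque at shaft C = 5.5456 × 7.6667 × 0.98 = 41.666 lb·ft.
Gear mesh: ratio = 26/47 = 0.55319; torque at the step-chain sprocket = 41.666 × 0.55319 × 0.96 = 22.127 lb·ft.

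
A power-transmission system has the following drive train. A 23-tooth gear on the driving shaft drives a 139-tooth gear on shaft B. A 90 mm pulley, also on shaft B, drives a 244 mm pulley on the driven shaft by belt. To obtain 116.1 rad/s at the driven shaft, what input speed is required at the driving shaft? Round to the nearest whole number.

Overall ratio R = 6.0435 × 2.7111 = 16.385.
Required input speed = output speed × R = 116.1 × 16.385 = 1902.2 rad/s.

1902 rad/s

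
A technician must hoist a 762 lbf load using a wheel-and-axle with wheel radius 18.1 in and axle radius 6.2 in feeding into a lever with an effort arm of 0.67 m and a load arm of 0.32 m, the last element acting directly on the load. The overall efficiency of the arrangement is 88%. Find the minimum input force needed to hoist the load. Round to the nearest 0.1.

Wheel-and-axle MA = R/r = 18.1/6.2 = 2.9194.
Lever MA = effort arm / load arm = 0.67/0.32 = 2.0938.
Combined ideal MA = 2.9194 × 2.0938 = 6.1124.
Actual MA = 6.1124 × 0.88 = 5.3789.
Effort = load / actual MA = 762 / 5.3789 = 141.66 lbf.

141.7 lbf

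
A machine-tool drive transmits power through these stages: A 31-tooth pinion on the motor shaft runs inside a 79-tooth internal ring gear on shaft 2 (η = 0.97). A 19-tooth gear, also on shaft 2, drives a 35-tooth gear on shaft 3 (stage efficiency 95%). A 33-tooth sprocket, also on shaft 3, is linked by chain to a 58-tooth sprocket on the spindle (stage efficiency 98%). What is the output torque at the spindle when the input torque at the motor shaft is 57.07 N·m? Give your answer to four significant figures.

Internal gear: ratio = 79/31 = 2.5484; torque at shaft 2 = 57.07 × 2.5484 × 0.97 = 141.07 N·m.
Gear mesh: ratio = 35/19 = 1.8421; torque at shaft 3 = 141.07 × 1.8421 × 0.95 = 246.88 N·m.
Chain: ratio = 58/33 = 1.7576; torque at the spindle = 246.88 × 1.7576 × 0.98 = 425.23 N·m.

425.2 N·m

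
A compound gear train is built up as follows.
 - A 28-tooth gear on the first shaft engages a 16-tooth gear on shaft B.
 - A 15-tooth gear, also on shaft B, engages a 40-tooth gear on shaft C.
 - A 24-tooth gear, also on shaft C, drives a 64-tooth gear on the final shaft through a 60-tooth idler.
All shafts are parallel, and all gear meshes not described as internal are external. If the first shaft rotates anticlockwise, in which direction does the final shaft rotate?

anticlockwise

the first shaft → shaft B: external mesh, 1 reversal → CW.
shaft B → shaft C: external mesh, 1 reversal → CCW.
shaft C → the final shaft: driver → idler → driven is 2 external meshes, 2 reversals → CCW.
4 reversals in total — an even number — so the final shaft turns the same way as the first shaft.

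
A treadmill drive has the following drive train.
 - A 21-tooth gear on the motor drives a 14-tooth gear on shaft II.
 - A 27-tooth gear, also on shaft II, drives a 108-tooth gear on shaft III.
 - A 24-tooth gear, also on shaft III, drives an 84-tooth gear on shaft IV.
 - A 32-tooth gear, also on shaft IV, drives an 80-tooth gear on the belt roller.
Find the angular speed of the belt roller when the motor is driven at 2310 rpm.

the motor → shaft II (gear mesh, 14/21): 2310 ÷ 0.66667 = 3465 rpm
shaft II → shaft III (gear mesh, 108/27): 3465 ÷ 4 = 866.25 rpm
shaft III → shaft IV (gear mesh, 84/24): 866.25 ÷ 3.5 = 247.5 rpm
shaft IV → the belt roller (gear mesh, 80/32): 247.5 ÷ 2.5 = 99 rpm

99 rpm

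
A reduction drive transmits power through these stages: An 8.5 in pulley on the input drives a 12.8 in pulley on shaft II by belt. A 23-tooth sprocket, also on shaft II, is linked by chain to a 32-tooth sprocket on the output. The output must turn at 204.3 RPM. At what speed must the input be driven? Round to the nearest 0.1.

428.0 RPM

Overall ratio R = 1.5059 × 1.3913 = 2.0951.
Required input speed = output speed × R = 204.3 × 2.0951 = 428.04 RPM.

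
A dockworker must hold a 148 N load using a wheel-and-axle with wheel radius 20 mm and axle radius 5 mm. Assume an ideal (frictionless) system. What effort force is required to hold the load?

Wheel-and-axle MA = R/r = 20/5 = 4.
Effort = load / MA = 148 / 4 = 37 N.

37 N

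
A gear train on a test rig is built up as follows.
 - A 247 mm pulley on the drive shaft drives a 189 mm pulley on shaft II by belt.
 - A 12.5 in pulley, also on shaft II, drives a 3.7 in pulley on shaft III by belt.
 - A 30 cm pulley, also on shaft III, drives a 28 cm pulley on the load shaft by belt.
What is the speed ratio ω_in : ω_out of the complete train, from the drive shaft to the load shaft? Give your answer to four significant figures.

0.2114

Each stage contributes driven/driver: belt 189/247 = 0.76518, belt 3.7/12.5 = 0.296, belt 28/30 = 0.93333.
Overall: 0.76518 × 0.296 × 0.93333 = 0.21139.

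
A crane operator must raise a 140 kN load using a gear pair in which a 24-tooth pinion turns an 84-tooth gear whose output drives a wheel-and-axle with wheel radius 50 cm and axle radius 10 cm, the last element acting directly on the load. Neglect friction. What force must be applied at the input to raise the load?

8 kN

Gear pair MA = 84/24 = 3.5.
Wheel-and-axle MA = R/r = 50/10 = 5.
Combined ideal MA = 3.5 × 5 = 17.5.
Effort = load / MA = 140 / 17.5 = 8 kN.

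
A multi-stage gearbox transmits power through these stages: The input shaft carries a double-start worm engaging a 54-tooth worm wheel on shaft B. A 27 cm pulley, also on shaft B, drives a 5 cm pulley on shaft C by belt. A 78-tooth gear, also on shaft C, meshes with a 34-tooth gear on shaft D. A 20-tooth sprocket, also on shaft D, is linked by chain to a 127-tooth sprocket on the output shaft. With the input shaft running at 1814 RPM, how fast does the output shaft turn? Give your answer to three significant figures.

Worm: ratio = 54/2 = 27, so shaft B turns at 1814 / 27 = 67.185 RPM.
Belt: ratio = 5/27 = 0.18519, so shaft C turns at 67.185 / 0.18519 = 362.8 RPM.
Gear mesh: ratio = 34/78 = 0.4359, so shaft D turns at 362.8 / 0.4359 = 832.31 RPM.
Chain: ratio = 127/20 = 6.35, so the output shaft turns at 832.31 / 6.35 = 131.07 RPM.

131 RPM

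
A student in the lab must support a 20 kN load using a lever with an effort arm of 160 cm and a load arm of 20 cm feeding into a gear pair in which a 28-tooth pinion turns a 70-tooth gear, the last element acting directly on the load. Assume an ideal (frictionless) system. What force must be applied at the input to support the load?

Lever MA = effort arm / load arm = 160/20 = 8.
Gear pair MA = 70/28 = 2.5.
Combined ideal MA = 8 × 2.5 = 20.
Effort = load / MA = 20 / 20 = 1 kN.

1 kN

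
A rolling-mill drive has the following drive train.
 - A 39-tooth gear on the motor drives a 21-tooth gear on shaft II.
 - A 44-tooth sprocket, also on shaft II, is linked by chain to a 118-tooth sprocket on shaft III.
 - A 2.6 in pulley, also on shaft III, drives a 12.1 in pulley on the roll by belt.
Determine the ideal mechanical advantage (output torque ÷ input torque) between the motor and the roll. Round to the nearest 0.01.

Each stage contributes driven/driver: gear mesh 21/39 = 0.53846, chain 118/44 = 2.6818, belt 12.1/2.6 = 4.6538.
Overall: 0.53846 × 2.6818 × 4.6538 = 6.7204.

6.72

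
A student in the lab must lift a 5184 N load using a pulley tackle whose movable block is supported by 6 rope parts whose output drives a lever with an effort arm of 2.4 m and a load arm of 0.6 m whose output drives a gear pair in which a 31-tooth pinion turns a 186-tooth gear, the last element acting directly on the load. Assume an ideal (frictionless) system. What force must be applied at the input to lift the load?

36 N

Block-and-tackle MA = number of supporting rope parts = 6.
Lever MA = effort arm / load arm = 2.4/0.6 = 4.
Gear pair MA = 186/31 = 6.
Combined ideal MA = 6 × 4 × 6 = 144.
Effort = load / MA = 5184 / 144 = 36 N.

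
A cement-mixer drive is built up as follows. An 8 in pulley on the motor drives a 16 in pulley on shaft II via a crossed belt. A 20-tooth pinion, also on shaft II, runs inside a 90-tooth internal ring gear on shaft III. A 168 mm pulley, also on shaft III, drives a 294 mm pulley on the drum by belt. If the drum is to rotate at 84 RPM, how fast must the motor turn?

Overall ratio R = 2 × 4.5 × 1.75 = 15.75.
Required input speed = output speed × R = 84 × 15.75 = 1323 RPM.

1323 RPM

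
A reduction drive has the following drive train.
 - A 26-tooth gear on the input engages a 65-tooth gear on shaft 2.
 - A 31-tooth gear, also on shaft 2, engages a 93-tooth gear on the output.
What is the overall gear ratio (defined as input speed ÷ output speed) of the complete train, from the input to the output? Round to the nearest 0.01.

7.50

Each stage contributes driven/driver: gear mesh 65/26 = 2.5, gear mesh 93/31 = 3.
Overall: 2.5 × 3 = 7.5.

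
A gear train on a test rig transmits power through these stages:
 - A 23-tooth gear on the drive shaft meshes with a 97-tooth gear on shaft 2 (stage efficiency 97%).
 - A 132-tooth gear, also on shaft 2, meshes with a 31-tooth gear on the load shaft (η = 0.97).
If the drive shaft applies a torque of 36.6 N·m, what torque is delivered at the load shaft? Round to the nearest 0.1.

34.1 N·m

Gear mesh: ratio = 97/23 = 4.2174; torque at shaft 2 = 36.6 × 4.2174 × 0.97 = 149.73 N·m.
Gear mesh: ratio = 31/132 = 0.23485; torque at the load shaft = 149.73 × 0.23485 × 0.97 = 34.108 N·m.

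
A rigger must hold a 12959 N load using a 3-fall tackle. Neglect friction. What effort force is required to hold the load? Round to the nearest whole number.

4320 N

Block-and-tackle MA = number of supporting rope parts = 3.
Effort = load / MA = 12959 / 3 = 4319.7 N.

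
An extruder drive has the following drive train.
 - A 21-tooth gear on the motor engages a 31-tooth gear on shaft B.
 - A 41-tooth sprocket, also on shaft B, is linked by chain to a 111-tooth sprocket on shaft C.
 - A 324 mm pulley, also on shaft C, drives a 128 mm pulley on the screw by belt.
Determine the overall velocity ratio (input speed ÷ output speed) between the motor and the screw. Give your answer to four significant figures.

1.579

Each stage contributes driven/driver: gear mesh 31/21 = 1.4762, chain 111/41 = 2.7073, belt 128/324 = 0.39506.
Overall: 1.4762 × 2.7073 × 0.39506 = 1.5789.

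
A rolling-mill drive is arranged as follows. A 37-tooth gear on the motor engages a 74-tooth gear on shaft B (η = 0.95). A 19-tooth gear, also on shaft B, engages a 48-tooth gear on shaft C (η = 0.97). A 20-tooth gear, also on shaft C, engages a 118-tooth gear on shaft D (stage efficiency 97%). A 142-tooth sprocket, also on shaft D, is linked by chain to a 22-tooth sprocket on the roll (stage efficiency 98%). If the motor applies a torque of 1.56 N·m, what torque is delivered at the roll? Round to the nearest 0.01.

6.31 N·m

Gear mesh: ratio = 74/37 = 2; torque at shaft B = 1.56 × 2 × 0.95 = 2.964 N·m.
Gear mesh: ratio = 48/19 = 2.5263; torque at shaft C = 2.964 × 2.5263 × 0.97 = 7.2634 N·m.
Gear mesh: ratio = 118/20 = 5.9; torque at shaft D = 7.2634 × 5.9 × 0.97 = 41.568 N·m.
Chain: ratio = 22/142 = 0.15493; torque at the roll = 41.568 × 0.15493 × 0.98 = 6.3113 N·m.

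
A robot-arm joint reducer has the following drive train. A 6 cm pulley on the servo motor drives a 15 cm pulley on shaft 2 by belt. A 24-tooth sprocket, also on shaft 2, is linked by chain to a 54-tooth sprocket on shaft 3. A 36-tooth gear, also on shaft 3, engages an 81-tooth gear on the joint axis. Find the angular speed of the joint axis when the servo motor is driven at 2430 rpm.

belt 15/6 = 2.5 → 2430/2.5 = 972 rpm
chain 54/24 = 2.25 → 972/2.25 = 432 rpm
gear mesh 81/36 = 2.25 → 432/2.25 = 192 rpm

192 rpm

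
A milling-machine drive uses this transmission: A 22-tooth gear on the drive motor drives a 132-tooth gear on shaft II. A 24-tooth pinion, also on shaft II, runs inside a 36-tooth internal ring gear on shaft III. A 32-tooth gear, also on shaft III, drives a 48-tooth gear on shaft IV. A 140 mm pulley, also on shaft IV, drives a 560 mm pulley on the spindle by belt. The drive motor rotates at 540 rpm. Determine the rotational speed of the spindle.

Gear mesh: ratio = 132/22 = 6, so shaft II turns at 540 / 6 = 90 rpm.
Internal gear: ratio = 36/24 = 1.5, so shaft III turns at 90 / 1.5 = 60 rpm.
Gear mesh: ratio = 48/32 = 1.5, so shaft IV turns at 60 / 1.5 = 40 rpm.
Belt: ratio = 560/140 = 4, so the spindle turns at 40 / 4 = 10 rpm.

10 rpm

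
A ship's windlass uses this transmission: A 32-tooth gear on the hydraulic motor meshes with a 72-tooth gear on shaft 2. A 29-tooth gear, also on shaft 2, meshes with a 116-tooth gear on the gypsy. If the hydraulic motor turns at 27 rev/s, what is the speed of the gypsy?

gear mesh 72/32 = 2.25 → 27/2.25 = 12 rev/s
gear mesh 116/29 = 4 → 12/4 = 3 rev/s

3 rev/s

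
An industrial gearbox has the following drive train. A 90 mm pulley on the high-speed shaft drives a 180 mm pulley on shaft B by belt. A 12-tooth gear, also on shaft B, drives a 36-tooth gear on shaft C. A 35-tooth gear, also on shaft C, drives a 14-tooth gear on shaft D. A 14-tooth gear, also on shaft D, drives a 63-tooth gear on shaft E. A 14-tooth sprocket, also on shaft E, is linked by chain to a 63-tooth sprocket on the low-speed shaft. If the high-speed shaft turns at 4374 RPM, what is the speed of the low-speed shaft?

90 RPM

belt 180/90 = 2 → 4374/2 = 2187 RPM
gear mesh 36/12 = 3 → 2187/3 = 729 RPM
gear mesh 14/35 = 0.4 → 729/0.4 = 1822.5 RPM
gear mesh 63/14 = 4.5 → 1822.5/4.5 = 405 RPM
chain 63/14 = 4.5 → 405/4.5 = 90 RPM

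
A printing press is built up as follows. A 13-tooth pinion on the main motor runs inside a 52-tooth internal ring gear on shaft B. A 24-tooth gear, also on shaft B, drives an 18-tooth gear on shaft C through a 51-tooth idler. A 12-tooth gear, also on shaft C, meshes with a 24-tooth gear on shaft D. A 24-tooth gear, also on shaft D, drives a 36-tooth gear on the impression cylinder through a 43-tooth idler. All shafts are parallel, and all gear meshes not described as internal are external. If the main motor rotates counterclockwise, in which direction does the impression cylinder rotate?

the main motor → shaft B: internal mesh, same direction → CCW.
shaft B → shaft C: driver → idler → driven is 2 external meshes, 2 reversals → CCW.
shaft C → shaft D: external mesh, 1 reversal → CW.
shaft D → the impression cylinder: driver → idler → driven is 2 external meshes, 2 reversals → CW.
5 reversals in total — an odd number — so the impression cylinder turns opposite to the main motor.

clockwise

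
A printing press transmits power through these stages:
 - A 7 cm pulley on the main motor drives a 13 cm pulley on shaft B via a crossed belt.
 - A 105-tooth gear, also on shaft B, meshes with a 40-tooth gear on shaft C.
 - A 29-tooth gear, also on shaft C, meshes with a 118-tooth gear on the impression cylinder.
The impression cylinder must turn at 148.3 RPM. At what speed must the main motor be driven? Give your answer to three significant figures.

427 RPM

Overall ratio R = 1.8571 × 0.38095 × 4.069 = 2.8787.
Required input speed = output speed × R = 148.3 × 2.8787 = 426.91 RPM.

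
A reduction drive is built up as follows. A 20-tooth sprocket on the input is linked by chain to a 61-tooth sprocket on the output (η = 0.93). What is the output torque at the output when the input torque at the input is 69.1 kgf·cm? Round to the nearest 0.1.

After the chain (61/20): 69.1 × 3.05 × 0.93 = 196 kgf·cm

196.0 kgf·cm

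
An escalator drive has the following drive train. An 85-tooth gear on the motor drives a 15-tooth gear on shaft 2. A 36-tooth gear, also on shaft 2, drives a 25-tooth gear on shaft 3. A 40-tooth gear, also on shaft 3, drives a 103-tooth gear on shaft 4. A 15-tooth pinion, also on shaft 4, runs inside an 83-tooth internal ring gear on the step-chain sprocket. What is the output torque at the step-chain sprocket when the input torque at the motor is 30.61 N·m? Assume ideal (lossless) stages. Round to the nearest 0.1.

gear mesh 15/85 = 0.17647 → τ = 30.61·0.17647 = 5.4018 N·m
gear mesh 25/36 = 0.69444 → τ = 5.4018·0.69444 = 3.7512 N·m
gear mesh 103/40 = 2.575 → τ = 3.7512·2.575 = 9.6594 N·m
internal gear 83/15 = 5.5333 → τ = 9.6594·5.5333 = 53.449 N·m

53.4 N·m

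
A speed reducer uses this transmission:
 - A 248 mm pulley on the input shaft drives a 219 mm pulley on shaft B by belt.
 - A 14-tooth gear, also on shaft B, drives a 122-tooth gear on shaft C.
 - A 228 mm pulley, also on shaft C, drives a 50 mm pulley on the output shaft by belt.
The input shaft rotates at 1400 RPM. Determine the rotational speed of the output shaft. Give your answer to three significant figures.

Belt: ratio = 219/248 = 0.88306, so shaft B turns at 1400 / 0.88306 = 1585.4 RPM.
Gear mesh: ratio = 122/14 = 8.7143, so shaft C turns at 1585.4 / 8.7143 = 181.93 RPM.
Belt: ratio = 50/228 = 0.2193, so the output shaft turns at 181.93 / 0.2193 = 829.6 RPM.

830 RPM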